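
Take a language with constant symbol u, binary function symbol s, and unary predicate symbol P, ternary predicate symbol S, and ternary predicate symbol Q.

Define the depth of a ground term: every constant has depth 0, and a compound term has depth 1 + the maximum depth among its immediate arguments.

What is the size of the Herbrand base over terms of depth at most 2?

First count ground terms of depth ≤ 2.
If N_k denotes the number of depth-≤k ground terms, the 1 constant gives N_0 = 1, and each function symbol of arity r contributes N_{k-1}^r new terms at level k: N_k = 1 + N_{k-1}^2.
N_0 = 1
N_1 = 1 + 1^2 = 2
N_2 = 1 + 2^2 = 5
So |H| = 5.
A ground atom is a predicate applied to a tuple of terms from H, so the count is the sum over predicates of |H|^arity:
  P: 5;  S: 5^3 = 125;  Q: 5^3 = 125
Total ground atoms: 5 + 125 + 125 = 255.

255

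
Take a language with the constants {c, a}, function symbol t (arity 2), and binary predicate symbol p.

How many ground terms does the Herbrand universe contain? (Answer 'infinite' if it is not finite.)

The signature has at least one function symbol (t, arity 2) and at least one constant (c).
Iterating t gives infinitely many distinct ground terms: c, t(c, c), t(t(c, c), t(c, c)), ...
So the Herbrand universe is infinite.

infinite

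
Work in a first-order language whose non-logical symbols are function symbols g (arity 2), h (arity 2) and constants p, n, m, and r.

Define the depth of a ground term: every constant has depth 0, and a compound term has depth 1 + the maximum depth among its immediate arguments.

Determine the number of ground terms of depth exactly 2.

2560

Let N_k = |{terms of depth ≤ k}|. Then N_0 = 4 and N_k = 4 + N_{k-1}^2 + N_{k-1}^2 for k ≥ 1 (one summand per function symbol, arity giving the exponent).
N_0 = 4
N_1 = 4 + 4^2 + 4^2 = 36
N_2 = 4 + 36^2 + 36^2 = 2596
Terms of depth exactly 2: N_2 − N_1 = 2596 − 36 = 2560.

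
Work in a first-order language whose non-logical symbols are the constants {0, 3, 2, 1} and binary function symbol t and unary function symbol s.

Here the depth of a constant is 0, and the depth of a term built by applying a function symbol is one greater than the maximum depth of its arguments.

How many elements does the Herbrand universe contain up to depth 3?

Write N_k for the number of ground terms of depth ≤ k. A term of depth ≤ k is either a constant or a function symbol applied to arguments of depth ≤ k−1, so N_k = 4 + N_{k-1}^2 + N_{k-1}.
N_0 = 4
N_1 = 4 + 4^2 + 4 = 24
N_2 = 4 + 24^2 + 24 = 604
N_3 = 4 + 604^2 + 604 = 365424

365424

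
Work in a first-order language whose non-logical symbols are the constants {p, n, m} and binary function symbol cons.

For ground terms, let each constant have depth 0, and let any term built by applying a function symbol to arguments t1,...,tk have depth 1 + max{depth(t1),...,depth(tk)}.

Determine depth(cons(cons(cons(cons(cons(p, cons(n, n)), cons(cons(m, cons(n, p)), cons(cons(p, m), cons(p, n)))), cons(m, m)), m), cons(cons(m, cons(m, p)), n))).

depth(cons(n, n)) = 1 + max(0, 0) = 1
depth(cons(p, cons(n, n))) = 1 + max(0, 1) = 2
depth(cons(n, p)) = 1 + max(0, 0) = 1
depth(cons(m, cons(n, p))) = 1 + max(0, 1) = 2
depth(cons(p, m)) = 1 + max(0, 0) = 1
depth(cons(p, n)) = 1 + max(0, 0) = 1
depth(cons(cons(p, m), cons(p, n))) = 1 + max(1, 1) = 2
depth(cons(cons(m, cons(n, p)), cons(cons(p, m), cons(p, n)))) = 1 + max(2, 2) = 3
depth(cons(cons(p, cons(n, n)), cons(cons(m, cons(n, p)), cons(cons(p, m), cons(p, n))))) = 1 + max(2, 3) = 4
depth(cons(m, m)) = 1 + max(0, 0) = 1
depth(cons(cons(cons(p, cons(n, n)), cons(cons(m, cons(n, p)), cons(cons(p, m), cons(p, n)))), cons(m, m))) = 1 + max(4, 1) = 5
depth(cons(cons(cons(cons(p, cons(n, n)), cons(cons(m, cons(n, p)), cons(cons(p, m), cons(p, n)))), cons(m, m)), m)) = 1 + max(5, 0) = 6
depth(cons(m, p)) = 1 + max(0, 0) = 1
depth(cons(m, cons(m, p))) = 1 + max(0, 1) = 2
depth(cons(cons(m, cons(m, p)), n)) = 1 + max(2, 0) = 3
depth(cons(cons(cons(cons(cons(p, cons(n, n)), cons(cons(m, cons(n, p)), cons(cons(p, m), cons(p, n)))), cons(m, m)), m), cons(cons(m, cons(m, p)), n))) = 1 + max(6, 3) = 7

7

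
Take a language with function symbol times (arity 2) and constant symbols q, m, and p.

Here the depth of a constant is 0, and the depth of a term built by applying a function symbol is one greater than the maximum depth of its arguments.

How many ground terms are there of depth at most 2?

147

Let N_k count ground terms of depth at most k. Each non-constant term of depth ≤ k is some function symbol applied to depth-≤(k−1) arguments, giving N_k = 3 + N_{k-1}^2.
N_0 = 3
N_1 = 3 + 3^2 = 12
N_2 = 3 + 12^2 = 147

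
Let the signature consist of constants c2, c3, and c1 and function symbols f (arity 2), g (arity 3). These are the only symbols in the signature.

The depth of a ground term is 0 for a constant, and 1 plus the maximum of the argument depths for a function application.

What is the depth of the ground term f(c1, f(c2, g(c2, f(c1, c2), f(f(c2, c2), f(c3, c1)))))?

5

depth(f(c1, c2)) = 1 + max(0, 0) = 1
depth(f(c2, c2)) = 1 + max(0, 0) = 1
depth(f(c3, c1)) = 1 + max(0, 0) = 1
depth(f(f(c2, c2), f(c3, c1))) = 1 + max(1, 1) = 2
depth(g(c2, f(c1, c2), f(f(c2, c2), f(c3, c1)))) = 1 + max(0, 1, 2) = 3
depth(f(c2, g(c2, f(c1, c2), f(f(c2, c2), f(c3, c1))))) = 1 + max(0, 3) = 4
depth(f(c1, f(c2, g(c2, f(c1, c2), f(f(c2, c2), f(c3, c1)))))) = 1 + max(0, 4) = 5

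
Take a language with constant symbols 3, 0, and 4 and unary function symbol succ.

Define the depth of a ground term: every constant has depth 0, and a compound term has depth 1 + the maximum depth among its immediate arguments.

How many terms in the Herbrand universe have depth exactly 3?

Write N_k for the number of ground terms of depth ≤ k. A term of depth ≤ k is either a constant or a function symbol applied to arguments of depth ≤ k−1, so N_k = 3 + N_{k-1}.
N_0 = 3
N_1 = 3 + 3 = 6
N_2 = 3 + 6 = 9
N_3 = 3 + 9 = 12
Terms of depth exactly 3: N_3 − N_2 = 12 − 9 = 3.

3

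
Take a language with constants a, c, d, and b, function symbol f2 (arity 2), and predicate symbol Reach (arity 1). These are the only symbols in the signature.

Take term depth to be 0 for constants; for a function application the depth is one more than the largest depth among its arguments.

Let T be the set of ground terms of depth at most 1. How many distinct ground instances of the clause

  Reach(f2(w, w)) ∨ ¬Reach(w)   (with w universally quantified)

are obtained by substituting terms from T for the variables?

20

Ground terms of depth ≤ 1:
  If N_k denotes the number of depth-≤k ground terms, the 4 constants give N_0 = 4, and each function symbol of arity r contributes N_{k-1}^r new terms at level k: N_k = 4 + N_{k-1}^2.
  N_0 = 4
  N_1 = 4 + 4^2 = 20
So there are 20 ground terms available for substitution.
The body mentions the single quantified variable w; since ground terms form a free algebra, no two substitutions collapse to the same formula.
Number of ground instances = 20.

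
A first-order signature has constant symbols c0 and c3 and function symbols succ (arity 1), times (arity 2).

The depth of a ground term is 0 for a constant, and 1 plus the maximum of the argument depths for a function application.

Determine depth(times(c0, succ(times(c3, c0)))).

3

depth(times(c3, c0)) = 1 + max(0, 0) = 1
depth(succ(times(c3, c0))) = 1 + depth(times(c3, c0)) = 1 + 1 = 2
depth(times(c0, succ(times(c3, c0)))) = 1 + max(0, 2) = 3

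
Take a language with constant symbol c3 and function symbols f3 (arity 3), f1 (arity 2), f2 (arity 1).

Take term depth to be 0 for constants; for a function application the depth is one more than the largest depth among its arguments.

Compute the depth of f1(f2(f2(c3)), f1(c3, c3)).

3

depth(f2(c3)) = 1 + depth(c3) = 1 + 0 = 1
depth(f2(f2(c3))) = 1 + depth(f2(c3)) = 1 + 1 = 2
depth(f1(c3, c3)) = 1 + max(0, 0) = 1
depth(f1(f2(f2(c3)), f1(c3, c3))) = 1 + max(2, 1) = 3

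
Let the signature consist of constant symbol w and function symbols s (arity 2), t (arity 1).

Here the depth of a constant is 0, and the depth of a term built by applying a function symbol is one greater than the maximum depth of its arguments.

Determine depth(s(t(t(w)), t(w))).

depth(t(w)) = 1 + depth(w) = 1 + 0 = 1
depth(t(t(w))) = 1 + depth(t(w)) = 1 + 1 = 2
depth(s(t(t(w)), t(w))) = 1 + max(2, 1) = 3

3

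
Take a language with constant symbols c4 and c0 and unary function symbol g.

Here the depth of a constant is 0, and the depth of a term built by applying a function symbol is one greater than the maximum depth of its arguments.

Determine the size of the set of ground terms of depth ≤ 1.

Count level by level. With function symbols g/1, the terms of depth ≤ k are the 2 constants together with each function applied to depth-≤(k−1) tuples, so N_k = 2 + N_{k-1}.
N_0 = 2
N_1 = 2 + 2 = 4
Explicitly: c4, c0, g(c4), g(c0).

4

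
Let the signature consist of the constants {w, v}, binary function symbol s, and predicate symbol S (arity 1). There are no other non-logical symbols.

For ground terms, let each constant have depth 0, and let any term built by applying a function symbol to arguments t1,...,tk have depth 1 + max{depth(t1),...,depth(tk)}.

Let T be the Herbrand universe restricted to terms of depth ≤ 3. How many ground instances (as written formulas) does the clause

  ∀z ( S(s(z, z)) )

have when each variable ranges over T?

Ground terms of depth ≤ 3:
  Let N_k = |{terms of depth ≤ k}|. Then N_0 = 2 and N_k = 2 + N_{k-1}^2 for k ≥ 1 (one summand per function symbol, arity giving the exponent).
  N_0 = 2
  N_1 = 2 + 2^2 = 6
  N_2 = 2 + 6^2 = 38
  N_3 = 2 + 38^2 = 1446
So there are 1446 ground terms available for substitution.
There is 1 variable to instantiate (z),  occurring in at least one literal, so different choices give different ground instances.
Number of ground instances = 1446.

1446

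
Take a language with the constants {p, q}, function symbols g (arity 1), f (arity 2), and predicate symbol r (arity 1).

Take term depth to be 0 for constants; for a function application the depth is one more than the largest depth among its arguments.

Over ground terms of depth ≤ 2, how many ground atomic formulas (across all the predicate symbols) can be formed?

74

First count ground terms of depth ≤ 2.
Count level by level. With function symbols g/1, f/2, the terms of depth ≤ k are the 2 constants together with each function applied to depth-≤(k−1) tuples, so N_k = 2 + N_{k-1} + N_{k-1}^2.
N_0 = 2
N_1 = 2 + 2 + 2^2 = 8
N_2 = 2 + 8 + 8^2 = 74
So |H| = 74.
A ground atom is a predicate applied to a tuple of terms from H, so the count is the sum over predicates of |H|^arity:
  r: 74
Total ground atoms: 74.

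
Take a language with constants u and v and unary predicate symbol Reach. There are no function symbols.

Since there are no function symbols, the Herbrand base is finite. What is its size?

2

With no function symbols, the Herbrand universe is just the 2 constants.
Ground atoms per predicate: Reach: 2.
Herbrand base size = 2 = 2.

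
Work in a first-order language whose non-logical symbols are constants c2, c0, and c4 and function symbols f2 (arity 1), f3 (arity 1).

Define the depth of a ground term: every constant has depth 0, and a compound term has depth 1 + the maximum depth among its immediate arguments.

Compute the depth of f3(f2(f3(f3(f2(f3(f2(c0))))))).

7

depth(f2(c0)) = 1 + depth(c0) = 1 + 0 = 1
depth(f3(f2(c0))) = 1 + depth(f2(c0)) = 1 + 1 = 2
depth(f2(f3(f2(c0)))) = 1 + depth(f3(f2(c0))) = 1 + 2 = 3
depth(f3(f2(f3(f2(c0))))) = 1 + depth(f2(f3(f2(c0)))) = 1 + 3 = 4
depth(f3(f3(f2(f3(f2(c0)))))) = 1 + depth(f3(f2(f3(f2(c0))))) = 1 + 4 = 5
depth(f2(f3(f3(f2(f3(f2(c0))))))) = 1 + depth(f3(f3(f2(f3(f2(c0)))))) = 1 + 5 = 6
depth(f3(f2(f3(f3(f2(f3(f2(c0)))))))) = 1 + depth(f2(f3(f3(f2(f3(f2(c0))))))) = 1 + 6 = 7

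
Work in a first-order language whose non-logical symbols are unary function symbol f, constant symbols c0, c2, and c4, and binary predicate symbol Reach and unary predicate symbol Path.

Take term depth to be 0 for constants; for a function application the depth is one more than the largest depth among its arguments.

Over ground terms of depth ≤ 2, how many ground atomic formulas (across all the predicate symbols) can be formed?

90

First count ground terms of depth ≤ 2.
Write N_k for the number of ground terms of depth ≤ k. A term of depth ≤ k is either a constant or a function symbol applied to arguments of depth ≤ k−1, so N_k = 3 + N_{k-1}.
N_0 = 3
N_1 = 3 + 3 = 6
N_2 = 3 + 6 = 9
Explicitly: c0, c2, c4, f(c0), f(c2), f(c4), f(f(c0)), f(f(c2)), f(f(c4)).
So |H| = 9.
A ground atom is a predicate applied to a tuple of terms from H, so the count is the sum over predicates of |H|^arity:
  Reach: 9^2 = 81;  Path: 9
Total ground atoms: 81 + 9 = 90.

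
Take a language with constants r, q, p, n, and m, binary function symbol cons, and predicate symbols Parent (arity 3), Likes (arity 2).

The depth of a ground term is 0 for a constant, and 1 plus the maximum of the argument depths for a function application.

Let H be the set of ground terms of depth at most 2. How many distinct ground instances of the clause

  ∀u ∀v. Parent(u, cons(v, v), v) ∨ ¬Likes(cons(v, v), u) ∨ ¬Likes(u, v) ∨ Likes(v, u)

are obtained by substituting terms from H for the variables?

Ground terms of depth ≤ 2:
  Let N_k count ground terms of depth at most k. Each non-constant term of depth ≤ k is some function symbol applied to depth-≤(k−1) arguments, giving N_k = 5 + N_{k-1}^2.
  N_0 = 5
  N_1 = 5 + 5^2 = 30
  N_2 = 5 + 30^2 = 905
So there are 905 ground terms available for substitution.
The clause has 2 distinct variables (u, v), each appearing in the body. In the free term algebra distinct substitutions yield syntactically distinct ground instances.
Number of ground instances = 905^2 = 819025.

819025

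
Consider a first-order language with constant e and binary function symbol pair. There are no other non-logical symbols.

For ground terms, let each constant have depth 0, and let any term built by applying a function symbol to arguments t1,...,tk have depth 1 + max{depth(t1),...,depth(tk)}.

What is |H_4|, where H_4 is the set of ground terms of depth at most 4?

677

Count level by level. With function symbols pair/2, the terms of depth ≤ k are the 1 constant together with each function applied to depth-≤(k−1) tuples, so N_k = 1 + N_{k-1}^2.
N_0 = 1
N_1 = 1 + 1^2 = 2
N_2 = 1 + 2^2 = 5
N_3 = 1 + 5^2 = 26
N_4 = 1 + 26^2 = 677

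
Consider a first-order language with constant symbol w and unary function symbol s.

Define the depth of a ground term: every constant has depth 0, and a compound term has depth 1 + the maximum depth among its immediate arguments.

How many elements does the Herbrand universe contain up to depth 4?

5

If N_k denotes the number of depth-≤k ground terms, the 1 constant gives N_0 = 1, and each function symbol of arity r contributes N_{k-1}^r new terms at level k: N_k = 1 + N_{k-1}.
N_0 = 1
N_1 = 1 + 1 = 2
N_2 = 1 + 2 = 3
N_3 = 1 + 3 = 4
N_4 = 1 + 4 = 5
Explicitly: w, s(w), s(s(w)), s(s(s(w))), s(s(s(s(w)))).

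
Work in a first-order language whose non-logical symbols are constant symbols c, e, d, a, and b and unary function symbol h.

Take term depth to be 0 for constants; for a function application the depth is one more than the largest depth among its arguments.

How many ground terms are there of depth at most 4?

If N_k denotes the number of depth-≤k ground terms, the 5 constants give N_0 = 5, and each function symbol of arity r contributes N_{k-1}^r new terms at level k: N_k = 5 + N_{k-1}.
N_0 = 5
N_1 = 5 + 5 = 10
N_2 = 5 + 10 = 15
N_3 = 5 + 15 = 20
N_4 = 5 + 20 = 25

25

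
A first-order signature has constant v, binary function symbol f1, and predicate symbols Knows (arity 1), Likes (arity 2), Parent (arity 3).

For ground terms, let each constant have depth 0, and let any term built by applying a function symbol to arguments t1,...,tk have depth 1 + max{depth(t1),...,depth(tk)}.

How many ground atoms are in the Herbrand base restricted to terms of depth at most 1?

14

First count ground terms of depth ≤ 1.
Let N_k = |{terms of depth ≤ k}|. Then N_0 = 1 and N_k = 1 + N_{k-1}^2 for k ≥ 1 (one summand per function symbol, arity giving the exponent).
N_0 = 1
N_1 = 1 + 1^2 = 2
Explicitly: v, f1(v, v).
So |H| = 2.
Each predicate of arity r yields |H|^r ground atoms (one per choice of an r-tuple from H):
  Knows: 2;  Likes: 2^2 = 4;  Parent: 2^3 = 8
Total ground atoms: 2 + 4 + 8 = 14.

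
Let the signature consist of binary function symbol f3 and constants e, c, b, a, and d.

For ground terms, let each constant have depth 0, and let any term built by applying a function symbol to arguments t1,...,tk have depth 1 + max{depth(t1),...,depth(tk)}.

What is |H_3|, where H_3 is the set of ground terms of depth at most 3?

819030

Count level by level. With function symbols f3/2, the terms of depth ≤ k are the 5 constants together with each function applied to depth-≤(k−1) tuples, so N_k = 5 + N_{k-1}^2.
N_0 = 5
N_1 = 5 + 5^2 = 30
N_2 = 5 + 30^2 = 905
N_3 = 5 + 905^2 = 819030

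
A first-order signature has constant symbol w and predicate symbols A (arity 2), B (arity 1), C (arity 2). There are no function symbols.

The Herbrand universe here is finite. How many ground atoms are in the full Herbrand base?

3

With no function symbols, the Herbrand universe is just the 1 constant.
Ground atoms per predicate: A: 1^2 = 1, B: 1, C: 1^2 = 1.
Herbrand base size = 1 + 1 + 1 = 3.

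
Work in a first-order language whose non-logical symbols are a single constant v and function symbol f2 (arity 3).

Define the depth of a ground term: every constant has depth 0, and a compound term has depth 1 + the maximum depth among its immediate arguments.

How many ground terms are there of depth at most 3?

730

If N_k denotes the number of depth-≤k ground terms, the 1 constant gives N_0 = 1, and each function symbol of arity r contributes N_{k-1}^r new terms at level k: N_k = 1 + N_{k-1}^3.
N_0 = 1
N_1 = 1 + 1^3 = 2
N_2 = 1 + 2^3 = 9
N_3 = 1 + 9^3 = 730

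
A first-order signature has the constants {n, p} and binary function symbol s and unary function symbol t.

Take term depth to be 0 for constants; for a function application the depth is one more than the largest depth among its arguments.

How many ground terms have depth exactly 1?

Let N_k count ground terms of depth at most k. Each non-constant term of depth ≤ k is some function symbol applied to depth-≤(k−1) arguments, giving N_k = 2 + N_{k-1}^2 + N_{k-1}.
N_0 = 2
N_1 = 2 + 2^2 + 2 = 8
Terms of depth exactly 1: N_1 − N_0 = 8 − 2 = 6.

6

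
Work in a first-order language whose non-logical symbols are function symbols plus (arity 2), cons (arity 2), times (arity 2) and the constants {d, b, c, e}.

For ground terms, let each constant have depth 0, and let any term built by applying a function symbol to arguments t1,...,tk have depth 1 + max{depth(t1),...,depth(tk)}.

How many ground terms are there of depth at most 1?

Write N_k for the number of ground terms of depth ≤ k. A term of depth ≤ k is either a constant or a function symbol applied to arguments of depth ≤ k−1, so N_k = 4 + N_{k-1}^2 + N_{k-1}^2 + N_{k-1}^2.
N_0 = 4
N_1 = 4 + 4^2 + 4^2 + 4^2 = 52

52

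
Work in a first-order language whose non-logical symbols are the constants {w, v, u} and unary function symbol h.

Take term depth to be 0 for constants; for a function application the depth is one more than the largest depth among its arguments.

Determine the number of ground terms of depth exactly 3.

3

Count level by level. With function symbols h/1, the terms of depth ≤ k are the 3 constants together with each function applied to depth-≤(k−1) tuples, so N_k = 3 + N_{k-1}.
N_0 = 3
N_1 = 3 + 3 = 6
N_2 = 3 + 6 = 9
N_3 = 3 + 9 = 12
Terms of depth exactly 3: N_3 − N_2 = 12 − 9 = 3.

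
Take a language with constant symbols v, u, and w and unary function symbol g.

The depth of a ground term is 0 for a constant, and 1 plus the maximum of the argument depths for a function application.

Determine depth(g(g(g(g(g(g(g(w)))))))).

depth(g(w)) = 1 + depth(w) = 1 + 0 = 1
depth(g(g(w))) = 1 + depth(g(w)) = 1 + 1 = 2
depth(g(g(g(w)))) = 1 + depth(g(g(w))) = 1 + 2 = 3
depth(g(g(g(g(w))))) = 1 + depth(g(g(g(w)))) = 1 + 3 = 4
depth(g(g(g(g(g(w)))))) = 1 + depth(g(g(g(g(w))))) = 1 + 4 = 5
depth(g(g(g(g(g(g(w))))))) = 1 + depth(g(g(g(g(g(w)))))) = 1 + 5 = 6
depth(g(g(g(g(g(g(g(w)))))))) = 1 + depth(g(g(g(g(g(g(w))))))) = 1 + 6 = 7

7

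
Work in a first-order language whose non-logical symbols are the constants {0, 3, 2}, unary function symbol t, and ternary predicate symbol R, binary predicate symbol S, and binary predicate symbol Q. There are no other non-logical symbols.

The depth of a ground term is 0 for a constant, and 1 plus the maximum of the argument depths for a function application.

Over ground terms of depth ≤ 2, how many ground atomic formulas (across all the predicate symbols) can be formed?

First count ground terms of depth ≤ 2.
Let N_k = |{terms of depth ≤ k}|. Then N_0 = 3 and N_k = 3 + N_{k-1} for k ≥ 1 (one summand per function symbol, arity giving the exponent).
N_0 = 3
N_1 = 3 + 3 = 6
N_2 = 3 + 6 = 9
Explicitly: 0, 3, 2, t(0), t(3), t(2), t(t(0)), t(t(3)), t(t(2)).
So |H| = 9.
Ground atoms are formed by filling each argument slot of a predicate with a term from H, so an r-ary predicate gives |H|^r atoms:
  R: 9^3 = 729;  S: 9^2 = 81;  Q: 9^2 = 81
Total ground atoms: 729 + 81 + 81 = 891.

891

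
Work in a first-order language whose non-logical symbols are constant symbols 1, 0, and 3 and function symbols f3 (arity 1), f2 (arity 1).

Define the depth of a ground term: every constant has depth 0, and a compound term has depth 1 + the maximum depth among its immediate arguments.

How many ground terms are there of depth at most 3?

45

Write N_k for the number of ground terms of depth ≤ k. A term of depth ≤ k is either a constant or a function symbol applied to arguments of depth ≤ k−1, so N_k = 3 + N_{k-1} + N_{k-1}.
N_0 = 3
N_1 = 3 + 3 + 3 = 9
N_2 = 3 + 9 + 9 = 21
N_3 = 3 + 21 + 21 = 45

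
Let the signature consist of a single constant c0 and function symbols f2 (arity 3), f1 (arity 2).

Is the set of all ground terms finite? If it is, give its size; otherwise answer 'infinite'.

The signature has at least one function symbol (f2, arity 3) and at least one constant (c0).
Iterating f2 gives infinitely many distinct ground terms: c0, f2(c0, c0, c0), f2(f2(c0, c0, c0), f2(c0, c0, c0), f2(c0, c0, c0)), ...
So the Herbrand universe is infinite.

infinite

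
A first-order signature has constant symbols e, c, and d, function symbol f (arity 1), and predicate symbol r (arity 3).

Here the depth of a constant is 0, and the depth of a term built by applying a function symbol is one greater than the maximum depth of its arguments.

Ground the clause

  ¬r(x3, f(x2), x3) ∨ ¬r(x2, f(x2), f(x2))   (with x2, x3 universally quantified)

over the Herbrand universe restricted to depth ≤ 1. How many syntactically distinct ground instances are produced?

Ground terms of depth ≤ 1:
  Let N_k = |{terms of depth ≤ k}|. Then N_0 = 3 and N_k = 3 + N_{k-1} for k ≥ 1 (one summand per function symbol, arity giving the exponent).
  N_0 = 3
  N_1 = 3 + 3 = 6
So there are 6 ground terms available for substitution.
The clause has 2 distinct variables (x2, x3), each appearing in the body. In the free term algebra distinct substitutions yield syntactically distinct ground instances.
Number of ground instances = 6^2 = 36.

36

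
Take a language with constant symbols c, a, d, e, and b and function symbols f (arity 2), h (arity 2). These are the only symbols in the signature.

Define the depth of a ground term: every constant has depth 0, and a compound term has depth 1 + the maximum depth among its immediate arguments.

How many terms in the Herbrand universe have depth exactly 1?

50

Count level by level. With function symbols f/2, h/2, the terms of depth ≤ k are the 5 constants together with each function applied to depth-≤(k−1) tuples, so N_k = 5 + N_{k-1}^2 + N_{k-1}^2.
N_0 = 5
N_1 = 5 + 5^2 + 5^2 = 55
Terms of depth exactly 1: N_1 − N_0 = 55 − 5 = 50.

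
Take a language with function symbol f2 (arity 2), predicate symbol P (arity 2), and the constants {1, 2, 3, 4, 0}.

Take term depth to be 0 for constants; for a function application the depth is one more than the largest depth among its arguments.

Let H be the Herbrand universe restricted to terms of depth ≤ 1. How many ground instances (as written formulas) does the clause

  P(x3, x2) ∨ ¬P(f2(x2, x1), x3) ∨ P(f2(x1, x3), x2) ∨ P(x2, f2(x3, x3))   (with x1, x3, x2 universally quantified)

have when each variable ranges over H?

Ground terms of depth ≤ 1:
  Write N_k for the number of ground terms of depth ≤ k. A term of depth ≤ k is either a constant or a function symbol applied to arguments of depth ≤ k−1, so N_k = 5 + N_{k-1}^2.
  N_0 = 5
  N_1 = 5 + 5^2 = 30
So there are 30 ground terms available for substitution.
Each of x1, x3, x2 ranges independently over the available ground terms, and distinct assignments produce distinct instances.
Number of ground instances = 30^3 = 27000.

27000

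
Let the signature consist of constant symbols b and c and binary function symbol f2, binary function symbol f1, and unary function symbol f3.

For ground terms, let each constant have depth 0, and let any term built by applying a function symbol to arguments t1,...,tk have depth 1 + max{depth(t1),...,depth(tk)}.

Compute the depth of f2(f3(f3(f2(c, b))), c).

4

depth(f2(c, b)) = 1 + max(0, 0) = 1
depth(f3(f2(c, b))) = 1 + depth(f2(c, b)) = 1 + 1 = 2
depth(f3(f3(f2(c, b)))) = 1 + depth(f3(f2(c, b))) = 1 + 2 = 3
depth(f2(f3(f3(f2(c, b))), c)) = 1 + max(3, 0) = 4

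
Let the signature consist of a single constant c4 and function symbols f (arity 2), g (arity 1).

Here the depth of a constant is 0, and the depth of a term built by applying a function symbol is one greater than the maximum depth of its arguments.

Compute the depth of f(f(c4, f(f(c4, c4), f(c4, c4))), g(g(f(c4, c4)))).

4

depth(f(c4, c4)) = 1 + max(0, 0) = 1
depth(f(f(c4, c4), f(c4, c4))) = 1 + max(1, 1) = 2
depth(f(c4, f(f(c4, c4), f(c4, c4)))) = 1 + max(0, 2) = 3
depth(g(f(c4, c4))) = 1 + depth(f(c4, c4)) = 1 + 1 = 2
depth(g(g(f(c4, c4)))) = 1 + depth(g(f(c4, c4))) = 1 + 2 = 3
depth(f(f(c4, f(f(c4, c4), f(c4, c4))), g(g(f(c4, c4))))) = 1 + max(3, 3) = 4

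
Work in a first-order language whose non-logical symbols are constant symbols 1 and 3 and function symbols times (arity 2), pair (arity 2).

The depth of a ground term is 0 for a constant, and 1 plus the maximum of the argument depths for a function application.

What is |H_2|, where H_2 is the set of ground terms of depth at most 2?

Let N_k count ground terms of depth at most k. Each non-constant term of depth ≤ k is some function symbol applied to depth-≤(k−1) arguments, giving N_k = 2 + N_{k-1}^2 + N_{k-1}^2.
N_0 = 2
N_1 = 2 + 2^2 + 2^2 = 10
N_2 = 2 + 10^2 + 10^2 = 202

202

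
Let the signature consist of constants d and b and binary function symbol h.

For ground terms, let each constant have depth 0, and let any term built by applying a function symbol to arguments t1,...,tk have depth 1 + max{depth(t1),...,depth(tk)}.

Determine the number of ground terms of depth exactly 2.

32

Count level by level. With function symbols h/2, the terms of depth ≤ k are the 2 constants together with each function applied to depth-≤(k−1) tuples, so N_k = 2 + N_{k-1}^2.
N_0 = 2
N_1 = 2 + 2^2 = 6
N_2 = 2 + 6^2 = 38
Terms of depth exactly 2: N_2 − N_1 = 38 − 6 = 32.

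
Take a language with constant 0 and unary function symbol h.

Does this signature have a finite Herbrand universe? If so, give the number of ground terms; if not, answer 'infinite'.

The signature has at least one function symbol (h, arity 1) and at least one constant (0).
Iterating h gives infinitely many distinct ground terms: 0, h(0), h(h(0)), ...
So the Herbrand universe is infinite.

infinite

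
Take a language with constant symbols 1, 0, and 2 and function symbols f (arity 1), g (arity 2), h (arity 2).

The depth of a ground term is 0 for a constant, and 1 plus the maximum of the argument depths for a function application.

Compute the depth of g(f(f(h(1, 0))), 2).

4

depth(h(1, 0)) = 1 + max(0, 0) = 1
depth(f(h(1, 0))) = 1 + depth(h(1, 0)) = 1 + 1 = 2
depth(f(f(h(1, 0)))) = 1 + depth(f(h(1, 0))) = 1 + 2 = 3
depth(g(f(f(h(1, 0))), 2)) = 1 + max(3, 0) = 4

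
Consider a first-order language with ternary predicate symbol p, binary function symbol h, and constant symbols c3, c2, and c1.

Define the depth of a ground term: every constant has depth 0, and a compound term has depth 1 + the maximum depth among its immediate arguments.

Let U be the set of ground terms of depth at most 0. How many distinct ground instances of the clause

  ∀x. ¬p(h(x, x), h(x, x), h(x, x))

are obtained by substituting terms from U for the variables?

Ground terms of depth ≤ 0:
  If N_k denotes the number of depth-≤k ground terms, the 3 constants give N_0 = 3, and each function symbol of arity r contributes N_{k-1}^r new terms at level k: N_k = 3 + N_{k-1}^2.
  N_0 = 3
  Explicitly: c3, c2, c1.
So there are 3 ground terms available for substitution.
The variable x ranges independently over the available ground terms, and distinct assignments produce distinct instances.
Number of ground instances = 3.

3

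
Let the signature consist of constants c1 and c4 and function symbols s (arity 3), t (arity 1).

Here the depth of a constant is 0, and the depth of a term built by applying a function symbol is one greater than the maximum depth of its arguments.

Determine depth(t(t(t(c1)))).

depth(t(c1)) = 1 + depth(c1) = 1 + 0 = 1
depth(t(t(c1))) = 1 + depth(t(c1)) = 1 + 1 = 2
depth(t(t(t(c1)))) = 1 + depth(t(t(c1))) = 1 + 2 = 3

3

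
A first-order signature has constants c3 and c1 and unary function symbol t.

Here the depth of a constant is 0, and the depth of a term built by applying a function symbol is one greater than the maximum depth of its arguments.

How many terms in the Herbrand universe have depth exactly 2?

Let N_k = |{terms of depth ≤ k}|. Then N_0 = 2 and N_k = 2 + N_{k-1} for k ≥ 1 (one summand per function symbol, arity giving the exponent).
N_0 = 2
N_1 = 2 + 2 = 4
N_2 = 2 + 4 = 6
Terms of depth exactly 2: N_2 − N_1 = 6 − 4 = 2.

2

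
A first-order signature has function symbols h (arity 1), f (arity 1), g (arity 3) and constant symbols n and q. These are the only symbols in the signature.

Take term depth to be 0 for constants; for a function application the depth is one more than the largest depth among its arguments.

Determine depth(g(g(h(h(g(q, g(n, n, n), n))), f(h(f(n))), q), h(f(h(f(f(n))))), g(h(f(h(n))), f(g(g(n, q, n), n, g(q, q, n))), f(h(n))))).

depth(g(n, n, n)) = 1 + max(0, 0, 0) = 1
depth(g(q, g(n, n, n), n)) = 1 + max(0, 1, 0) = 2
depth(h(g(q, g(n, n, n), n))) = 1 + depth(g(q, g(n, n, n), n)) = 1 + 2 = 3
depth(h(h(g(q, g(n, n, n), n)))) = 1 + depth(h(g(q, g(n, n, n), n))) = 1 + 3 = 4
depth(f(n)) = 1 + depth(n) = 1 + 0 = 1
depth(h(f(n))) = 1 + depth(f(n)) = 1 + 1 = 2
depth(f(h(f(n)))) = 1 + depth(h(f(n))) = 1 + 2 = 3
depth(g(h(h(g(q, g(n, n, n), n))), f(h(f(n))), q)) = 1 + max(4, 3, 0) = 5
depth(f(f(n))) = 1 + depth(f(n)) = 1 + 1 = 2
depth(h(f(f(n)))) = 1 + depth(f(f(n))) = 1 + 2 = 3
depth(f(h(f(f(n))))) = 1 + depth(h(f(f(n)))) = 1 + 3 = 4
depth(h(f(h(f(f(n)))))) = 1 + depth(f(h(f(f(n))))) = 1 + 4 = 5
depth(h(n)) = 1 + depth(n) = 1 + 0 = 1
depth(f(h(n))) = 1 + depth(h(n)) = 1 + 1 = 2
depth(h(f(h(n)))) = 1 + depth(f(h(n))) = 1 + 2 = 3
depth(g(n, q, n)) = 1 + max(0, 0, 0) = 1
depth(g(q, q, n)) = 1 + max(0, 0, 0) = 1
depth(g(g(n, q, n), n, g(q, q, n))) = 1 + max(1, 0, 1) = 2
depth(f(g(g(n, q, n), n, g(q, q, n)))) = 1 + depth(g(g(n, q, n), n, g(q, q, n))) = 1 + 2 = 3
depth(g(h(f(h(n))), f(g(g(n, q, n), n, g(q, q, n))), f(h(n)))) = 1 + max(3, 3, 2) = 4
depth(g(g(h(h(g(q, g(n, n, n), n))), f(h(f(n))), q), h(f(h(f(f(n))))), g(h(f(h(n))), f(g(g(n, q, n), n, g(q, q, n))), f(h(n))))) = 1 + max(5, 5, 4) = 6

6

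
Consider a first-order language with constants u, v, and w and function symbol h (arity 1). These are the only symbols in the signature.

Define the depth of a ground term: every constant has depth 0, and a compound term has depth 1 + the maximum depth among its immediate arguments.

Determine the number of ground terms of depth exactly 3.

3

Let N_k count ground terms of depth at most k. Each non-constant term of depth ≤ k is some function symbol applied to depth-≤(k−1) arguments, giving N_k = 3 + N_{k-1}.
N_0 = 3
N_1 = 3 + 3 = 6
N_2 = 3 + 6 = 9
N_3 = 3 + 9 = 12
Terms of depth exactly 3: N_3 − N_2 = 12 − 9 = 3.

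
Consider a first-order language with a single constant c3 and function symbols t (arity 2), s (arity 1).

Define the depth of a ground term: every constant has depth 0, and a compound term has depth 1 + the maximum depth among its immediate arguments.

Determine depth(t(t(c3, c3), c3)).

2

depth(t(c3, c3)) = 1 + max(0, 0) = 1
depth(t(t(c3, c3), c3)) = 1 + max(1, 0) = 2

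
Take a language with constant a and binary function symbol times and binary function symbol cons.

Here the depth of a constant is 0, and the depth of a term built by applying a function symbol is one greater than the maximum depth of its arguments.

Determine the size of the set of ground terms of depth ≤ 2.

Let N_k = |{terms of depth ≤ k}|. Then N_0 = 1 and N_k = 1 + N_{k-1}^2 + N_{k-1}^2 for k ≥ 1 (one summand per function symbol, arity giving the exponent).
N_0 = 1
N_1 = 1 + 1^2 + 1^2 = 3
N_2 = 1 + 3^2 + 3^2 = 19

19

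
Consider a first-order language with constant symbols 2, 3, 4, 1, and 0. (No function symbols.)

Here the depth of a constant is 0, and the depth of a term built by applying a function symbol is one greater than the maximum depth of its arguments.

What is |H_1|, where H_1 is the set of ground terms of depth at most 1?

5

With no function symbols every ground term is a constant, so there are exactly 5 ground terms at every depth bound.
N_0 = 5
N_1 = 5
Explicitly: 2, 3, 4, 1, 0.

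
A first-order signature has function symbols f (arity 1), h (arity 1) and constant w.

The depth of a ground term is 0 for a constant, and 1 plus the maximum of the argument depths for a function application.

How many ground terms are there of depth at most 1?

3

Count level by level. With function symbols f/1, h/1, the terms of depth ≤ k are the 1 constant together with each function applied to depth-≤(k−1) tuples, so N_k = 1 + N_{k-1} + N_{k-1}.
N_0 = 1
N_1 = 1 + 1 + 1 = 3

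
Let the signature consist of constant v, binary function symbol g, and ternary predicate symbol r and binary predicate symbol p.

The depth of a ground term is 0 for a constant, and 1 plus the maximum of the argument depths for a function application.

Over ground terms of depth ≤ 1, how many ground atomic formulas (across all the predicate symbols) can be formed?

First count ground terms of depth ≤ 1.
Let N_k = |{terms of depth ≤ k}|. Then N_0 = 1 and N_k = 1 + N_{k-1}^2 for k ≥ 1 (one summand per function symbol, arity giving the exponent).
N_0 = 1
N_1 = 1 + 1^2 = 2
Explicitly: v, g(v, v).
So |H| = 2.
A ground atom is a predicate applied to a tuple of terms from H, so the count is the sum over predicates of |H|^arity:
  r: 2^3 = 8;  p: 2^2 = 4
Total ground atoms: 8 + 4 = 12.

12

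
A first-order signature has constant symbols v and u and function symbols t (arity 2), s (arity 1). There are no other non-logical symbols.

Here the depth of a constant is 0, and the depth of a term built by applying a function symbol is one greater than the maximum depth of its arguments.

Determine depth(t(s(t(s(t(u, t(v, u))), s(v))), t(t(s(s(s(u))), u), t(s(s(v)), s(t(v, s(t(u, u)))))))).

7

depth(t(v, u)) = 1 + max(0, 0) = 1
depth(t(u, t(v, u))) = 1 + max(0, 1) = 2
depth(s(t(u, t(v, u)))) = 1 + depth(t(u, t(v, u))) = 1 + 2 = 3
depth(s(v)) = 1 + depth(v) = 1 + 0 = 1
depth(t(s(t(u, t(v, u))), s(v))) = 1 + max(3, 1) = 4
depth(s(t(s(t(u, t(v, u))), s(v)))) = 1 + depth(t(s(t(u, t(v, u))), s(v))) = 1 + 4 = 5
depth(s(u)) = 1 + depth(u) = 1 + 0 = 1
depth(s(s(u))) = 1 + depth(s(u)) = 1 + 1 = 2
depth(s(s(s(u)))) = 1 + depth(s(s(u))) = 1 + 2 = 3
depth(t(s(s(s(u))), u)) = 1 + max(3, 0) = 4
depth(s(s(v))) = 1 + depth(s(v)) = 1 + 1 = 2
depth(t(u, u)) = 1 + max(0, 0) = 1
depth(s(t(u, u))) = 1 + depth(t(u, u)) = 1 + 1 = 2
depth(t(v, s(t(u, u)))) = 1 + max(0, 2) = 3
depth(s(t(v, s(t(u, u))))) = 1 + depth(t(v, s(t(u, u)))) = 1 + 3 = 4
depth(t(s(s(v)), s(t(v, s(t(u, u)))))) = 1 + max(2, 4) = 5
depth(t(t(s(s(s(u))), u), t(s(s(v)), s(t(v, s(t(u, u))))))) = 1 + max(4, 5) = 6
depth(t(s(t(s(t(u, t(v, u))), s(v))), t(t(s(s(s(u))), u), t(s(s(v)), s(t(v, s(t(u, u)))))))) = 1 + max(5, 6) = 7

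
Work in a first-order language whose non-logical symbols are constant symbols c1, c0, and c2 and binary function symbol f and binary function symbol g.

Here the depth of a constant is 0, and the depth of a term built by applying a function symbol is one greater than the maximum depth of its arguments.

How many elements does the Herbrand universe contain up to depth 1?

Count level by level. With function symbols f/2, g/2, the terms of depth ≤ k are the 3 constants together with each function applied to depth-≤(k−1) tuples, so N_k = 3 + N_{k-1}^2 + N_{k-1}^2.
N_0 = 3
N_1 = 3 + 3^2 + 3^2 = 21

21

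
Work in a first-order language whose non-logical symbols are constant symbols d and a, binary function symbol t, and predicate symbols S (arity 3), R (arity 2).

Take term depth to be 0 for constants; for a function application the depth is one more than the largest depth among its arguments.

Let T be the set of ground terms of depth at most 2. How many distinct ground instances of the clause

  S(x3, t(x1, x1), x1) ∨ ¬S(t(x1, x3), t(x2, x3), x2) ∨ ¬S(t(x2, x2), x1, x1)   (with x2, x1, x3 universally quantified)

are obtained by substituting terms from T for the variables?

Ground terms of depth ≤ 2:
  If N_k denotes the number of depth-≤k ground terms, the 2 constants give N_0 = 2, and each function symbol of arity r contributes N_{k-1}^r new terms at level k: N_k = 2 + N_{k-1}^2.
  N_0 = 2
  N_1 = 2 + 2^2 = 6
  N_2 = 2 + 6^2 = 38
So there are 38 ground terms available for substitution.
The clause has 3 distinct variables (x2, x1, x3), each appearing in the body. In the free term algebra distinct substitutions yield syntactically distinct ground instances.
Number of ground instances = 38^3 = 54872.

54872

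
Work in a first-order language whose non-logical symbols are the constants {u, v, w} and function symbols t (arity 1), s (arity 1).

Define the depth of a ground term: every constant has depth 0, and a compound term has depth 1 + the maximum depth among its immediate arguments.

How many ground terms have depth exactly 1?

6

Write N_k for the number of ground terms of depth ≤ k. A term of depth ≤ k is either a constant or a function symbol applied to arguments of depth ≤ k−1, so N_k = 3 + N_{k-1} + N_{k-1}.
N_0 = 3
N_1 = 3 + 3 + 3 = 9
Terms of depth exactly 1: N_1 − N_0 = 9 − 3 = 6.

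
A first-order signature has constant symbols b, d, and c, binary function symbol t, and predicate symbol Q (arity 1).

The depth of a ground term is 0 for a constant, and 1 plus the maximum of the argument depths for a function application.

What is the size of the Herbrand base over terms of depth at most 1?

First count ground terms of depth ≤ 1.
Let N_k count ground terms of depth at most k. Each non-constant term of depth ≤ k is some function symbol applied to depth-≤(k−1) arguments, giving N_k = 3 + N_{k-1}^2.
N_0 = 3
N_1 = 3 + 3^2 = 12
Explicitly: b, d, c, t(b, b), t(b, d), t(b, c), t(d, b), t(d, d), t(d, c), t(c, b), t(c, d), t(c, c).
So |H| = 12.
Ground atoms are formed by filling each argument slot of a predicate with a term from H, so an r-ary predicate gives |H|^r atoms:
  Q: 12
Total ground atoms: 12.

12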